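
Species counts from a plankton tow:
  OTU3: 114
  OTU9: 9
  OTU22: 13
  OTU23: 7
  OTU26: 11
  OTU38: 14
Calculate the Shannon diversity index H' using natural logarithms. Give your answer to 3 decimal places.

Total N = 114+9+13+7+11+14 = 168, so the proportions are 0.67857, 0.05357, 0.07738, 0.04167, 0.06548, 0.08333 (working shown to 5 dp, full precision carried).
Each pᵢ ln pᵢ term: 0.67857×(-0.38777)=-0.26313, 0.05357×(-2.92674)=-0.15679, 0.07738×(-2.55901)=-0.19802, 0.04167×(-3.17805)=-0.13242, 0.06548×(-2.72607)=-0.17849, 0.08333×(-2.48491)=-0.20708.
Sum = -1.13592, so H' = 1.136.

1.136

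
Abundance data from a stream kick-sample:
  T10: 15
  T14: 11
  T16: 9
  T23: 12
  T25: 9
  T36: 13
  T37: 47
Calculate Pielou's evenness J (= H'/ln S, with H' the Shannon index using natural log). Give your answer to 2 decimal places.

0.89

Total N = 15+11+9+12+9+13+47 = 116, so the proportions are 0.1293, 0.0948, 0.0776, 0.1034, 0.0776, 0.1121, 0.4052 (working shown to 4 dp, full precision carried).
H' = −Σ pᵢ ln pᵢ = −((-0.2645) + (-0.2234) + (-0.1983) + (-0.2347) + (-0.1983) + (-0.2453) + (-0.3661)) = 1.7306.
With S = 7 species, ln S = 1.9459, so J = 1.7306/1.9459 = 0.8893, i.e. 0.89 to 2 decimal places.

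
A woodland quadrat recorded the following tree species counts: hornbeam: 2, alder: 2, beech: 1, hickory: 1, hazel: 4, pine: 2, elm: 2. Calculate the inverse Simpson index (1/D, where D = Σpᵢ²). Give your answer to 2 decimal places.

Total N = 2+2+1+1+4+2+2 = 14, so the proportions are 0.142857, 0.142857, 0.071429, 0.071429, 0.285714, 0.142857, 0.142857 (working shown to 6 dp, full precision carried).
D = 0.142857² + 0.142857² + 0.071429² + 0.071429² + 0.285714² + 0.142857² + 0.142857² = 0.020408 + 0.020408 + 0.005102 + 0.005102 + 0.081633 + 0.020408 + 0.020408 = 0.173469.
So 1/D = 5.7647, i.e. 5.76 to 2 decimal places.

5.76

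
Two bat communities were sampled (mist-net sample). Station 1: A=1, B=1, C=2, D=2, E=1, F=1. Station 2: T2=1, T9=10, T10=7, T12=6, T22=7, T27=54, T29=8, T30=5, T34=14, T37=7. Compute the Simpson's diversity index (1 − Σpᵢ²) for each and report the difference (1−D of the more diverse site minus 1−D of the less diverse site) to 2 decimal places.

0.06

Station 1: N=8, proportions 0.125, 0.125, 0.25, 0.25, 0.125, 0.125, giving 1−D = 0.8125 (working shown to 4 dp, full precision carried).
Station 2: N=119, proportions 0.0084, 0.084, 0.0588, 0.0504, 0.0588, 0.4538, 0.0672, 0.042, 0.1176, 0.0588, giving 1−D = 0.7539.
Difference = |0.8125 − 0.7539| = 0.0586, i.e. 0.06 to 2 decimal places.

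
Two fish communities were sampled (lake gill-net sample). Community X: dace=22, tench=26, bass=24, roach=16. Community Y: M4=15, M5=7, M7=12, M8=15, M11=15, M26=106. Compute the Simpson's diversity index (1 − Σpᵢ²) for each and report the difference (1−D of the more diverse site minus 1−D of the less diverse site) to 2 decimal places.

Community X: N=88, proportions 0.25, 0.2955, 0.2727, 0.1818, giving 1−D = 0.7428 (working shown to 4 dp, full precision carried).
Community Y: N=170, proportions 0.0882, 0.0412, 0.0706, 0.0882, 0.0882, 0.6235, giving 1−D = 0.5812.
Difference = |0.7428 − 0.5812| = 0.1616, i.e. 0.16 to 2 decimal places.

0.16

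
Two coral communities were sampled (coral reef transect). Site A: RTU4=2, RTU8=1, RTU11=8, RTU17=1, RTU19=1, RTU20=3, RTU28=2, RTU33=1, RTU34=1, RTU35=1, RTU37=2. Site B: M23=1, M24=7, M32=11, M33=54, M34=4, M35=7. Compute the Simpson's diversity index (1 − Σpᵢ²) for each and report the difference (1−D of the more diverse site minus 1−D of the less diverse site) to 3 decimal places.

0.275

Site A: N=23, proportions 0.08696, 0.04348, 0.34783, 0.04348, 0.04348, 0.13043, 0.08696, 0.04348, 0.04348, 0.04348, 0.08696, giving 1−D = 0.82798 (working shown to 5 dp, full precision carried).
Site B: N=84, proportions 0.0119, 0.08333, 0.13095, 0.64286, 0.04762, 0.08333, giving 1−D = 0.55329.
Difference = |0.82798 − 0.55329| = 0.27469, i.e. 0.275 to 3 decimal places.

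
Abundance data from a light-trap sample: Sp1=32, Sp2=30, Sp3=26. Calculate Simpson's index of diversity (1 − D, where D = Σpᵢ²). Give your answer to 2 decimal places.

Total N = 32+30+26 = 88, so the proportions are 0.3636, 0.3409, 0.2955 (working shown to 4 dp, full precision carried).
D = 0.3636² + 0.3409² + 0.2955² = 0.1322 + 0.1162 + 0.0873 = 0.3357.
So 1 − D = 0.6643, i.e. 0.66 to 2 decimal places.

0.66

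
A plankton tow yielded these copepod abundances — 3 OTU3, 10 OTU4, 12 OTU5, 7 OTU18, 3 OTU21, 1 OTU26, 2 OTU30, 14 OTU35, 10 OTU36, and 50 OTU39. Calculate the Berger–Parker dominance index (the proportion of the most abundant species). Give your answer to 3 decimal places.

Total N = 3+10+12+7+3+1+2+14+10+50 = 112, so the proportions are 0.02679, 0.08929, 0.10714, 0.0625, 0.02679, 0.00893, 0.01786, 0.125, 0.08929, 0.44643 (working shown to 5 dp, full precision carried).
The largest proportion is 0.44643, i.e. d = 0.446 to 3 decimal places.

0.446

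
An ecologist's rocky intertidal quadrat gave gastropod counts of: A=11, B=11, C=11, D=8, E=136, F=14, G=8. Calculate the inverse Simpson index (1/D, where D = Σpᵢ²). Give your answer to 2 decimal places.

Total N = 11+11+11+8+136+14+8 = 199, so the proportions are 0.05528, 0.05528, 0.05528, 0.0402, 0.68342, 0.07035, 0.0402 (working shown to 5 dp, full precision carried).
D = 0.05528² + 0.05528² + 0.05528² + 0.0402² + 0.68342² + 0.07035² + 0.0402² = 0.00306 + 0.00306 + 0.00306 + 0.00162 + 0.46706 + 0.00495 + 0.00162 = 0.48441.
So 1/D = 2.0644, i.e. 2.06 to 2 decimal places.

2.06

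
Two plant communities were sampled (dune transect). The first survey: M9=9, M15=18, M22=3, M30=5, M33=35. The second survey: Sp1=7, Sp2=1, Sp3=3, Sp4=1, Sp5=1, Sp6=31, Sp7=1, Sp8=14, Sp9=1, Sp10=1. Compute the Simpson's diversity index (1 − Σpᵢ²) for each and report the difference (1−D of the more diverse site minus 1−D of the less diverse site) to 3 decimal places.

0.011

The first survey: N=70, proportions 0.12857, 0.25714, 0.04286, 0.07143, 0.5, giving 1−D = 0.66041 (working shown to 5 dp, full precision carried).
The second survey: N=61, proportions 0.11475, 0.01639, 0.04918, 0.01639, 0.01639, 0.5082, 0.01639, 0.22951, 0.01639, 0.01639, giving 1−D = 0.67186.
Difference = |0.66041 − 0.67186| = 0.01145, i.e. 0.011 to 3 decimal places.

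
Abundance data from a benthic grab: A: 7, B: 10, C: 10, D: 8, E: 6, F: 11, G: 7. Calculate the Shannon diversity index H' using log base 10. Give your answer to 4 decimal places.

Total N = 7+10+10+8+6+11+7 = 59, so the proportions are 0.118644, 0.169492, 0.169492, 0.135593, 0.101695, 0.186441, 0.118644 (working shown to 6 dp, full precision carried).
Each pᵢ log₁₀ pᵢ term: 0.118644×(-0.925754)=-0.109835, 0.169492×(-0.770852)=-0.130653, 0.169492×(-0.770852)=-0.130653, 0.135593×(-0.867762)=-0.117663, 0.101695×(-0.992701)=-0.100953, 0.186441×(-0.729459)=-0.136001, 0.118644×(-0.925754)=-0.109835.
Sum = -0.835592, so H' = 0.8356.

0.8356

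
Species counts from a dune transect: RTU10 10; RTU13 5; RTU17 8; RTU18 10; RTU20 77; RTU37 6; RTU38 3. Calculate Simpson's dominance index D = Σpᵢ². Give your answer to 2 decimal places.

0.44

Total N = 10+5+8+10+77+6+3 = 119, so the proportions are 0.084, 0.042, 0.0672, 0.084, 0.6471, 0.0504, 0.0252 (working shown to 4 dp, full precision carried).
D = 0.084² + 0.042² + 0.0672² + 0.084² + 0.6471² + 0.0504² + 0.0252² = 0.0071 + 0.0018 + 0.0045 + 0.0071 + 0.4187 + 0.0025 + 0.0006 = 0.4423.
To 2 decimal places, D = 0.44.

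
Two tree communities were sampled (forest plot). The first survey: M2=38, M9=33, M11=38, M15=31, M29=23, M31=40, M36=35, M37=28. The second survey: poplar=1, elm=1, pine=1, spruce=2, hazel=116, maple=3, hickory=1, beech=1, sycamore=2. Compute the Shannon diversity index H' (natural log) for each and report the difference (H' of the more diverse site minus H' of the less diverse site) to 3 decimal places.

1.569

The first survey: N=266, proportions 0.14286, 0.12406, 0.14286, 0.11654, 0.08647, 0.15038, 0.13158, 0.10526, giving H' = 2.06581 (working shown to 5 dp, full precision carried).
The second survey: N=128, proportions 0.00781, 0.00781, 0.00781, 0.01562, 0.90625, 0.02344, 0.00781, 0.00781, 0.01562, giving H' = 0.49668.
Difference = |2.06581 − 0.49668| = 1.56913, i.e. 1.569 to 3 decimal places.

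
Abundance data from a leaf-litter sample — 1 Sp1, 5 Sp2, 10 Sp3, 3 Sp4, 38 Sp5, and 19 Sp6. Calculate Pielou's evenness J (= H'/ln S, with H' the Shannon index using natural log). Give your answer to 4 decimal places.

0.7387

Total N = 1+5+10+3+38+19 = 76, so the proportions are 0.013158, 0.065789, 0.131579, 0.039474, 0.5, 0.25 (working shown to 6 dp, full precision carried).
H' = −Σ pᵢ ln pᵢ = −((-0.056983) + (-0.179033) + (-0.266862) + (-0.127584) + (-0.346574) + (-0.346574)) = 1.323608.
With S = 6 species, ln S = 1.791759, so J = 1.323608/1.791759 = 0.738720, i.e. 0.7387 to 4 decimal places.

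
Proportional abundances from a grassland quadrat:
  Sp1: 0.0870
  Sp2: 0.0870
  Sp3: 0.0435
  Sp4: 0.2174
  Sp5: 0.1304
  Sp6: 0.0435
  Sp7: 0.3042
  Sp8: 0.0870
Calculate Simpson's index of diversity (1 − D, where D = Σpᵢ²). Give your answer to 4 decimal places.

0.8167

D = 0.087² + 0.087² + 0.0435² + 0.2174² + 0.1304² + 0.0435² + 0.3042² + 0.087² = 0.007569 + 0.007569 + 0.001892 + 0.047263 + 0.017004 + 0.001892 + 0.092538 + 0.007569 = 0.183296 (working shown to 6 dp, full precision carried).
So 1 − D = 0.816704, i.e. 0.8167 to 4 decimal places.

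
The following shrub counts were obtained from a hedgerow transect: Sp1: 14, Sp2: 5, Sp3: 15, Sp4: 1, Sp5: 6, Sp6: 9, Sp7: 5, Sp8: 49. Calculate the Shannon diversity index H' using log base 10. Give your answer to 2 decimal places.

0.70

Total N = 14+5+15+1+6+9+5+49 = 104, so the proportions are 0.1346, 0.0481, 0.1442, 0.0096, 0.0577, 0.0865, 0.0481, 0.4712 (working shown to 4 dp, full precision carried).
Each pᵢ log₁₀ pᵢ term: 0.1346×(-0.8709)=-0.1172, 0.0481×(-1.3181)=-0.0634, 0.1442×(-0.8409)=-0.1213, 0.0096×(-2.0170)=-0.0194, 0.0577×(-1.2389)=-0.0715, 0.0865×(-1.0628)=-0.0920, 0.0481×(-1.3181)=-0.0634, 0.4712×(-0.3268)=-0.1540.
Sum = -0.7021, so H' = 0.70.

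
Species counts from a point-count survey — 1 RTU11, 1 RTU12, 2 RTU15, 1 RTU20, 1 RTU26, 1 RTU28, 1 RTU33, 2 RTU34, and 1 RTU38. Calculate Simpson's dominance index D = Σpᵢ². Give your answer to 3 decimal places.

Total N = 1+1+2+1+1+1+1+2+1 = 11, so the proportions are 0.09091, 0.09091, 0.18182, 0.09091, 0.09091, 0.09091, 0.09091, 0.18182, 0.09091 (working shown to 5 dp, full precision carried).
D = 0.09091² + 0.09091² + 0.18182² + 0.09091² + 0.09091² + 0.09091² + 0.09091² + 0.18182² + 0.09091² = 0.00826 + 0.00826 + 0.03306 + 0.00826 + 0.00826 + 0.00826 + 0.00826 + 0.03306 + 0.00826 = 0.12397.
To 3 decimal places, D = 0.124.

0.124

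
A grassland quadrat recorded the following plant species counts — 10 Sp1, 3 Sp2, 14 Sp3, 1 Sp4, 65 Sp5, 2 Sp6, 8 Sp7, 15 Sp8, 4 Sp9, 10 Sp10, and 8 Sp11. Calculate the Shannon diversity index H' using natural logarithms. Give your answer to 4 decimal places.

Total N = 10+3+14+1+65+2+8+15+4+10+8 = 140, so the proportions are 0.071429, 0.021429, 0.1, 0.007143, 0.464286, 0.014286, 0.057143, 0.107143, 0.028571, 0.071429, 0.057143 (working shown to 6 dp, full precision carried).
Each pᵢ ln pᵢ term: 0.071429×(-2.639057)=-0.188504, 0.021429×(-3.843030)=-0.082351, 0.1×(-2.302585)=-0.230259, 0.007143×(-4.941642)=-0.035297, 0.464286×(-0.767255)=-0.356226, 0.014286×(-4.248495)=-0.060693, 0.057143×(-2.862201)=-0.163554, 0.107143×(-2.233592)=-0.239313, 0.028571×(-3.555348)=-0.101581, 0.071429×(-2.639057)=-0.188504, 0.057143×(-2.862201)=-0.163554.
Sum = -1.809837, so H' = 1.8098.

1.8098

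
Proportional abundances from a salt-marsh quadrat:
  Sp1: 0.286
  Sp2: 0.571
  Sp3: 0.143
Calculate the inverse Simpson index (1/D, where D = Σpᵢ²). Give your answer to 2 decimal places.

2.33

D = 0.286² + 0.571² + 0.143² = 0.08180 + 0.32604 + 0.02045 = 0.42829 (working shown to 5 dp, full precision carried).
So 1/D = 2.3349, i.e. 2.33 to 2 decimal places.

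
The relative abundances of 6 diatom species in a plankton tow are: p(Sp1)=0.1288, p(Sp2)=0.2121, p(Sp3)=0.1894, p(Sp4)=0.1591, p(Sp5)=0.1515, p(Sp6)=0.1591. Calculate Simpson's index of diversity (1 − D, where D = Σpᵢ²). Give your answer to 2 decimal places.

0.83

D = 0.1288² + 0.2121² + 0.1894² + 0.1591² + 0.1515² + 0.1591² = 0.0166 + 0.0450 + 0.0359 + 0.0253 + 0.0230 + 0.0253 = 0.1710 (working shown to 4 dp, full precision carried).
So 1 − D = 0.8290, i.e. 0.83 to 2 decimal places.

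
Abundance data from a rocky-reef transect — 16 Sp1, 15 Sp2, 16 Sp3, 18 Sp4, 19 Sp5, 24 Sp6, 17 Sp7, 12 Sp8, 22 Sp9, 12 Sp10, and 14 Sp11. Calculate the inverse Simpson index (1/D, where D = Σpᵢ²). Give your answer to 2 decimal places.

Total N = 16+15+16+18+19+24+17+12+22+12+14 = 185, so the proportions are 0.0864865, 0.0810811, 0.0864865, 0.0972973, 0.1027027, 0.1297297, 0.0918919, 0.0648649, 0.1189189, 0.0648649, 0.0756757 (working shown to 7 dp, full precision carried).
D = 0.0864865² + 0.0810811² + 0.0864865² + 0.0972973² + 0.1027027² + 0.1297297² + 0.0918919² + 0.0648649² + 0.1189189² + 0.0648649² + 0.0756757² = 0.0074799 + 0.0065741 + 0.0074799 + 0.0094668 + 0.0105478 + 0.0168298 + 0.0084441 + 0.0042075 + 0.0141417 + 0.0042075 + 0.0057268 = 0.0951059.
So 1/D = 10.5146, i.e. 10.51 to 2 decimal places.

10.51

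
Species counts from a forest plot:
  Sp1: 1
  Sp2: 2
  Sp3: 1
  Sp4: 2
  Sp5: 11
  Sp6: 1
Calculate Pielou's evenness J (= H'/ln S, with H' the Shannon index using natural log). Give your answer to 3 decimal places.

Total N = 1+2+1+2+11+1 = 18, so the proportions are 0.05556, 0.11111, 0.05556, 0.11111, 0.61111, 0.05556 (working shown to 5 dp, full precision carried).
H' = −Σ pᵢ ln pᵢ = −((-0.16058) + (-0.24414) + (-0.16058) + (-0.24414) + (-0.30096) + (-0.16058)) = 1.27096.
With S = 6 species, ln S = 1.79176, so J = 1.27096/1.79176 = 0.70934, i.e. 0.709 to 3 decimal places.

0.709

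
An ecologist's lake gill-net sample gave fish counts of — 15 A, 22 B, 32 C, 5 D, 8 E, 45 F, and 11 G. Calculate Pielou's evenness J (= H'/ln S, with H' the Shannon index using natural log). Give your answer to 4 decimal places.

Total N = 15+22+32+5+8+45+11 = 138, so the proportions are 0.108696, 0.15942, 0.231884, 0.036232, 0.057971, 0.326087, 0.07971 (working shown to 6 dp, full precision carried).
H' = −Σ pᵢ ln pᵢ = −((-0.241218) + (-0.292729) + (-0.338903) + (-0.120211) + (-0.165091) + (-0.365410) + (-0.201616)) = 1.725177.
With S = 7 species, ln S = 1.945910, so J = 1.725177/1.945910 = 0.886565, i.e. 0.8866 to 4 decimal places.

0.8866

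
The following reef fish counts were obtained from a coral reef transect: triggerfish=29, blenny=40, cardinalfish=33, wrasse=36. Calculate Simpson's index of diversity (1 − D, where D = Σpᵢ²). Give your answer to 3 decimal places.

Total N = 29+40+33+36 = 138, so the proportions are 0.21014, 0.28986, 0.23913, 0.26087 (working shown to 5 dp, full precision carried).
D = 0.21014² + 0.28986² + 0.23913² + 0.26087² = 0.04416 + 0.08402 + 0.05718 + 0.06805 = 0.25341.
So 1 − D = 0.74659, i.e. 0.747 to 3 decimal places.

0.747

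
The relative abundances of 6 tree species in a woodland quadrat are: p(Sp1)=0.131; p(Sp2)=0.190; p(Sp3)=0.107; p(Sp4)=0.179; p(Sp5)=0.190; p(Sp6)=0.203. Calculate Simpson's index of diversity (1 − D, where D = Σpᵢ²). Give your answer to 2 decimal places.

0.83

D = 0.131² + 0.19² + 0.107² + 0.179² + 0.19² + 0.203² = 0.0172 + 0.0361 + 0.0114 + 0.0320 + 0.0361 + 0.0412 = 0.1741 (working shown to 4 dp, full precision carried).
So 1 − D = 0.8259, i.e. 0.83 to 2 decimal places.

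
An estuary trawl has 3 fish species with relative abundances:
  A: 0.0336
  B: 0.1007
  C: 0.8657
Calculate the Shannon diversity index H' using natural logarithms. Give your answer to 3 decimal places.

Each pᵢ ln pᵢ term (working shown to 5 dp, full precision carried): 0.0336×(-3.39323)=-0.11401, 0.1007×(-2.29561)=-0.23117, 0.8657×(-0.14422)=-0.12485.
Sum = -0.47003, so H' = 0.470.

0.470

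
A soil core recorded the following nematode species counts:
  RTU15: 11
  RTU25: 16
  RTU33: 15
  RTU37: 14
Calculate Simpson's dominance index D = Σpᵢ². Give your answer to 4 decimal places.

Total N = 11+16+15+14 = 56, so the proportions are 0.196429, 0.285714, 0.267857, 0.25 (working shown to 6 dp, full precision carried).
D = 0.196429² + 0.285714² + 0.267857² + 0.25² = 0.038584 + 0.081633 + 0.071747 + 0.062500 = 0.254464.
To 4 decimal places, D = 0.2545.

0.2545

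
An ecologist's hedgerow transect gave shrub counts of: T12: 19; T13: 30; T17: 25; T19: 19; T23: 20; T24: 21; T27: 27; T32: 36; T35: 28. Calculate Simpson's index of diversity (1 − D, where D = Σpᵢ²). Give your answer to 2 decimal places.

Total N = 19+30+25+19+20+21+27+36+28 = 225, so the proportions are 0.0844, 0.1333, 0.1111, 0.0844, 0.0889, 0.0933, 0.12, 0.16, 0.1244 (working shown to 4 dp, full precision carried).
D = 0.0844² + 0.1333² + 0.1111² + 0.0844² + 0.0889² + 0.0933² + 0.12² + 0.16² + 0.1244² = 0.0071 + 0.0178 + 0.0123 + 0.0071 + 0.0079 + 0.0087 + 0.0144 + 0.0256 + 0.0155 = 0.1165.
So 1 − D = 0.8835, i.e. 0.88 to 2 decimal places.

0.88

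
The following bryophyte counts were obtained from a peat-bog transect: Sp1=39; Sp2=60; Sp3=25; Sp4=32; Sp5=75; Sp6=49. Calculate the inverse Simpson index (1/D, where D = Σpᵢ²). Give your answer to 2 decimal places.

Total N = 39+60+25+32+75+49 = 280, so the proportions are 0.139286, 0.214286, 0.089286, 0.114286, 0.267857, 0.175 (working shown to 6 dp, full precision carried).
D = 0.139286² + 0.214286² + 0.089286² + 0.114286² + 0.267857² + 0.175² = 0.019401 + 0.045918 + 0.007972 + 0.013061 + 0.071747 + 0.030625 = 0.188724.
So 1/D = 5.2987, i.e. 5.30 to 2 decimal places.

5.30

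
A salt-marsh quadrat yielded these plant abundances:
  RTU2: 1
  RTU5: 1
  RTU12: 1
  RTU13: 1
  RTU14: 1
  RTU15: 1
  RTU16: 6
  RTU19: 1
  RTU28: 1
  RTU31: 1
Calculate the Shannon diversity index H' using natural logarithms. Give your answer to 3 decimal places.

Total N = 1+1+1+1+1+1+6+1+1+1 = 15, so the proportions are 0.06667, 0.06667, 0.06667, 0.06667, 0.06667, 0.06667, 0.4, 0.06667, 0.06667, 0.06667 (working shown to 5 dp, full precision carried).
Each pᵢ ln pᵢ term: 0.06667×(-2.70805)=-0.18054, 0.06667×(-2.70805)=-0.18054, 0.06667×(-2.70805)=-0.18054, 0.06667×(-2.70805)=-0.18054, 0.06667×(-2.70805)=-0.18054, 0.06667×(-2.70805)=-0.18054, 0.4×(-0.91629)=-0.36652, 0.06667×(-2.70805)=-0.18054, 0.06667×(-2.70805)=-0.18054, 0.06667×(-2.70805)=-0.18054.
Sum = -1.99135, so H' = 1.991.

1.991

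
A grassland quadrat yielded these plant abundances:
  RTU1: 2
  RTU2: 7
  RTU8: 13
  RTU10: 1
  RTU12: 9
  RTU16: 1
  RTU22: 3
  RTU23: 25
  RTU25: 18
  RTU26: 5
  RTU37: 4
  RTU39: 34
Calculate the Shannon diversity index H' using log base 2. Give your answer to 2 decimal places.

2.94

Total N = 2+7+13+1+9+1+3+25+18+5+4+34 = 122, so the proportions are 0.0164, 0.0574, 0.1066, 0.0082, 0.0738, 0.0082, 0.0246, 0.2049, 0.1475, 0.041, 0.0328, 0.2787 (working shown to 4 dp, full precision carried).
Each pᵢ log₂ pᵢ term: 0.0164×(-5.9307)=-0.0972, 0.0574×(-4.1234)=-0.2366, 0.1066×(-3.2303)=-0.3442, 0.0082×(-6.9307)=-0.0568, 0.0738×(-3.7608)=-0.2774, 0.0082×(-6.9307)=-0.0568, 0.0246×(-5.3458)=-0.1315, 0.2049×(-2.2869)=-0.4686, 0.1475×(-2.7608)=-0.4073, 0.041×(-4.6088)=-0.1889, 0.0328×(-4.9307)=-0.1617, 0.2787×(-1.8433)=-0.5137.
Sum = -2.9407, so H' = 2.94.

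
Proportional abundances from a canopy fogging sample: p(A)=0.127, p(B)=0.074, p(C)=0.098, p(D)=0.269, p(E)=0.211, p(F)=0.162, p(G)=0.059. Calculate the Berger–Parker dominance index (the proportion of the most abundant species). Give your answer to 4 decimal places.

0.2690

The largest proportion is 0.269, i.e. d = 0.2690 to 4 decimal places.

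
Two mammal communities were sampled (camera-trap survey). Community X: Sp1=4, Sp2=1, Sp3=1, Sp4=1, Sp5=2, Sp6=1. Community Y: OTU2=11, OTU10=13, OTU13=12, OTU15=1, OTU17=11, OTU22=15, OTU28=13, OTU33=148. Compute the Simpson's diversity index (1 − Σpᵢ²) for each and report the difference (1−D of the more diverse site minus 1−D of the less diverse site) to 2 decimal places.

0.22

Community X: N=10, proportions 0.4, 0.1, 0.1, 0.1, 0.2, 0.1, giving 1−D = 0.7600 (working shown to 4 dp, full precision carried).
Community Y: N=224, proportions 0.0491, 0.058, 0.0536, 0.0045, 0.0491, 0.067, 0.058, 0.6607, giving 1−D = 0.5445.
Difference = |0.7600 − 0.5445| = 0.2155, i.e. 0.22 to 2 decimal places.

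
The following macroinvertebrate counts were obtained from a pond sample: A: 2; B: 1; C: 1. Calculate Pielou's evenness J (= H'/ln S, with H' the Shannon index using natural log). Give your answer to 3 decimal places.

Total N = 2+1+1 = 4, so the proportions are 0.5, 0.25, 0.25 (working shown to 5 dp, full precision carried).
H' = −Σ pᵢ ln pᵢ = −((-0.34657) + (-0.34657) + (-0.34657)) = 1.03972.
With S = 3 species, ln S = 1.09861, so J = 1.03972/1.09861 = 0.94639, i.e. 0.946 to 3 decimal places.

0.946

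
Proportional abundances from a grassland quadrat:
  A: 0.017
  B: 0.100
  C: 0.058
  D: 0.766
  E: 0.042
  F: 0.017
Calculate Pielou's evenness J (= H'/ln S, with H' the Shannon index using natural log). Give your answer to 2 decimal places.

H' = −Σ pᵢ ln pᵢ = −((-0.0693) + (-0.2303) + (-0.1651) + (-0.2042) + (-0.1331) + (-0.0693)) = 0.8713 (working shown to 4 dp, full precision carried).
With S = 6 species, ln S = 1.7918, so J = 0.8713/1.7918 = 0.4863, i.e. 0.49 to 2 decimal places.

0.49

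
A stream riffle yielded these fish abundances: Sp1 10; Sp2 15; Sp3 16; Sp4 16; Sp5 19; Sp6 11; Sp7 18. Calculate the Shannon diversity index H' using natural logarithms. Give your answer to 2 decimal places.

Total N = 10+15+16+16+19+11+18 = 105, so the proportions are 0.0952, 0.1429, 0.1524, 0.1524, 0.181, 0.1048, 0.1714 (working shown to 4 dp, full precision carried).
Each pᵢ ln pᵢ term: 0.0952×(-2.3514)=-0.2239, 0.1429×(-1.9459)=-0.2780, 0.1524×(-1.8814)=-0.2867, 0.1524×(-1.8814)=-0.2867, 0.181×(-1.7095)=-0.3093, 0.1048×(-2.2561)=-0.2363, 0.1714×(-1.7636)=-0.3023.
Sum = -1.9233, so H' = 1.92.

1.92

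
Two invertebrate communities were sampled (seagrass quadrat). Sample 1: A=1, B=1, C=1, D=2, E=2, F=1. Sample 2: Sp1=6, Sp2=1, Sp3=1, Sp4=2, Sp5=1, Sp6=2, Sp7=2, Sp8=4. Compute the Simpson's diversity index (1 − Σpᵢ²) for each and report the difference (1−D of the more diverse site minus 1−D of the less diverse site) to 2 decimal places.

0.00

Sample 1: N=8, proportions 0.125, 0.125, 0.125, 0.25, 0.25, 0.125, giving 1−D = 0.8125 (working shown to 4 dp, full precision carried).
Sample 2: N=19, proportions 0.3158, 0.0526, 0.0526, 0.1053, 0.0526, 0.1053, 0.1053, 0.2105, giving 1−D = 0.8144.
Difference = |0.8125 − 0.8144| = 0.0019, i.e. 0.00 to 2 decimal places.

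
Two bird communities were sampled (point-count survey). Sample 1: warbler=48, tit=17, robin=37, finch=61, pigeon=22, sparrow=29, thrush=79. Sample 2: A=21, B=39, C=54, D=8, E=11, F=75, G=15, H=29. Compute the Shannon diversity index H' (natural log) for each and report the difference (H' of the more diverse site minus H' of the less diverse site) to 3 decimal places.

Sample 1: N=293, proportions 0.16382, 0.05802, 0.12628, 0.20819, 0.07509, 0.09898, 0.26962, giving H' = 1.82628 (working shown to 5 dp, full precision carried).
Sample 2: N=252, proportions 0.08333, 0.15476, 0.21429, 0.03175, 0.04365, 0.29762, 0.05952, 0.11508, giving H' = 1.84961.
Difference = |1.82628 − 1.84961| = 0.02333, i.e. 0.023 to 3 decimal places.

0.023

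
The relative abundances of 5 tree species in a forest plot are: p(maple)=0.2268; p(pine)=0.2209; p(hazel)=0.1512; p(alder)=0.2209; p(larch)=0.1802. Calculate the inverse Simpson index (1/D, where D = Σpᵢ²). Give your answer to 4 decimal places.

D = 0.2268² + 0.2209² + 0.1512² + 0.2209² + 0.1802² = 0.05143824 + 0.04879681 + 0.02286144 + 0.04879681 + 0.03247204 = 0.20436534 (working shown to 8 dp, full precision carried).
So 1/D = 4.893198, i.e. 4.8932 to 4 decimal places.

4.8932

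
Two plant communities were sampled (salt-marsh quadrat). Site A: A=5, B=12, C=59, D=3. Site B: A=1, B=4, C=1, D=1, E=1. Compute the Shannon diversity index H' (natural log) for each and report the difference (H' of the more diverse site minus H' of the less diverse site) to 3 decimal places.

0.583

Site A: N=79, proportions 0.06329, 0.1519, 0.74684, 0.03797, giving H' = 0.80316 (working shown to 5 dp, full precision carried).
Site B: N=8, proportions 0.125, 0.5, 0.125, 0.125, 0.125, giving H' = 1.38629.
Difference = |0.80316 − 1.38629| = 0.58313, i.e. 0.583 to 3 decimal places.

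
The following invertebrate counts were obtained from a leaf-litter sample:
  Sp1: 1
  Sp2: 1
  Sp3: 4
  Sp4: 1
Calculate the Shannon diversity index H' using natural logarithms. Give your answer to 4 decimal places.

1.1537

Total N = 1+1+4+1 = 7, so the proportions are 0.142857, 0.142857, 0.571429, 0.142857 (working shown to 6 dp, full precision carried).
Each pᵢ ln pᵢ term: 0.142857×(-1.945910)=-0.277987, 0.142857×(-1.945910)=-0.277987, 0.571429×(-0.559616)=-0.319780, 0.142857×(-1.945910)=-0.277987.
Sum = -1.153742, so H' = 1.1537.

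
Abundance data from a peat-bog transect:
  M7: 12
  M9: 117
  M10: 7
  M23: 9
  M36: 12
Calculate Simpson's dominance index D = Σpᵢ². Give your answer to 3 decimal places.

Total N = 12+117+7+9+12 = 157, so the proportions are 0.07643, 0.74522, 0.04459, 0.05732, 0.07643 (working shown to 5 dp, full precision carried).
D = 0.07643² + 0.74522² + 0.04459² + 0.05732² + 0.07643² = 0.00584 + 0.55536 + 0.00199 + 0.00329 + 0.00584 = 0.57232.
To 3 decimal places, D = 0.572.

0.572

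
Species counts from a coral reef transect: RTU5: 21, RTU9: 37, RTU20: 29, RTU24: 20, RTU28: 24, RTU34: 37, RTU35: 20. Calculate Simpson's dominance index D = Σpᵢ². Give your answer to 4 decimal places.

Total N = 21+37+29+20+24+37+20 = 188, so the proportions are 0.111702, 0.196809, 0.154255, 0.106383, 0.12766, 0.196809, 0.106383 (working shown to 6 dp, full precision carried).
D = 0.111702² + 0.196809² + 0.154255² + 0.106383² + 0.12766² + 0.196809² + 0.106383² = 0.012477 + 0.038734 + 0.023795 + 0.011317 + 0.016297 + 0.038734 + 0.011317 = 0.152671.
To 4 decimal places, D = 0.1527.

0.1527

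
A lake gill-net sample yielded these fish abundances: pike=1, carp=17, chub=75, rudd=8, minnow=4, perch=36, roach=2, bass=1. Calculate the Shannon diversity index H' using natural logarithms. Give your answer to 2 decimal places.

Total N = 1+17+75+8+4+36+2+1 = 144, so the proportions are 0.0069, 0.1181, 0.5208, 0.0556, 0.0278, 0.25, 0.0139, 0.0069 (working shown to 4 dp, full precision carried).
Each pᵢ ln pᵢ term: 0.0069×(-4.9698)=-0.0345, 0.1181×(-2.1366)=-0.2522, 0.5208×(-0.6523)=-0.3398, 0.0556×(-2.8904)=-0.1606, 0.0278×(-3.5835)=-0.0995, 0.25×(-1.3863)=-0.3466, 0.0139×(-4.2767)=-0.0594, 0.0069×(-4.9698)=-0.0345.
Sum = -1.3271, so H' = 1.33.

1.33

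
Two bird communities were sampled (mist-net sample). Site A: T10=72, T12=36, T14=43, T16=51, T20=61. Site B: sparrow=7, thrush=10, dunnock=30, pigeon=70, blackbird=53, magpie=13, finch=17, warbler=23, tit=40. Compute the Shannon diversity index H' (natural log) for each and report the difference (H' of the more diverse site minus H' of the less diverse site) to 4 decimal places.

0.3888

Site A: N=263, proportions 0.273764, 0.136882, 0.163498, 0.193916, 0.231939, giving H' = 1.579969 (working shown to 6 dp, full precision carried).
Site B: N=263, proportions 0.026616, 0.038023, 0.114068, 0.26616, 0.201521, 0.04943, 0.064639, 0.087452, 0.152091, giving H' = 1.968794.
Difference = |1.579969 − 1.968794| = 0.388825, i.e. 0.3888 to 4 decimal places.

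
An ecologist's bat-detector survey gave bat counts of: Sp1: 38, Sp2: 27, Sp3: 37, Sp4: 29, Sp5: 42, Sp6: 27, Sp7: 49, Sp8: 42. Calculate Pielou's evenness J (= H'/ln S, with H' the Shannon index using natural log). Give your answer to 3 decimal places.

0.990

Total N = 38+27+37+29+42+27+49+42 = 291, so the proportions are 0.13058, 0.09278, 0.12715, 0.09966, 0.14433, 0.09278, 0.16838, 0.14433 (working shown to 5 dp, full precision carried).
H' = −Σ pᵢ ln pᵢ = −((-0.26584) + (-0.22059) + (-0.26223) + (-0.22981) + (-0.27937) + (-0.22059) + (-0.29998) + (-0.27937)) = 2.05778.
With S = 8 species, ln S = 2.07944, so J = 2.05778/2.07944 = 0.98958, i.e. 0.990 to 3 decimal places.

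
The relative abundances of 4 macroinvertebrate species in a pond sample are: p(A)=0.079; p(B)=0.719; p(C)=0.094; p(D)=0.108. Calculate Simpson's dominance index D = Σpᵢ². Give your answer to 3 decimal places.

0.544

D = 0.079² + 0.719² + 0.094² + 0.108² = 0.00624 + 0.51696 + 0.00884 + 0.01166 = 0.54370 (working shown to 5 dp, full precision carried).
To 3 decimal places, D = 0.544.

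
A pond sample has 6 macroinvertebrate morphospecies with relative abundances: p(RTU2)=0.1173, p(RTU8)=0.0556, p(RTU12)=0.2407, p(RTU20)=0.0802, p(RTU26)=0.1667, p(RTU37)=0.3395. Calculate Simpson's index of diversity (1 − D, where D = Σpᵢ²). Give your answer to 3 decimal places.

0.776

D = 0.1173² + 0.0556² + 0.2407² + 0.0802² + 0.1667² + 0.3395² = 0.01376 + 0.00309 + 0.05794 + 0.00643 + 0.02779 + 0.11526 = 0.22427 (working shown to 5 dp, full precision carried).
So 1 − D = 0.77573, i.e. 0.776 to 3 decimal places.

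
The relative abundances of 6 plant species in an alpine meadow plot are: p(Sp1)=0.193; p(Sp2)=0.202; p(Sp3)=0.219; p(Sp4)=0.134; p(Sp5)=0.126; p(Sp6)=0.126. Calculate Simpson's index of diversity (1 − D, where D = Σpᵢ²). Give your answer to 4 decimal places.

D = 0.193² + 0.202² + 0.219² + 0.134² + 0.126² + 0.126² = 0.037249 + 0.040804 + 0.047961 + 0.017956 + 0.015876 + 0.015876 = 0.175722 (working shown to 6 dp, full precision carried).
So 1 − D = 0.824278, i.e. 0.8243 to 4 decimal places.

0.8243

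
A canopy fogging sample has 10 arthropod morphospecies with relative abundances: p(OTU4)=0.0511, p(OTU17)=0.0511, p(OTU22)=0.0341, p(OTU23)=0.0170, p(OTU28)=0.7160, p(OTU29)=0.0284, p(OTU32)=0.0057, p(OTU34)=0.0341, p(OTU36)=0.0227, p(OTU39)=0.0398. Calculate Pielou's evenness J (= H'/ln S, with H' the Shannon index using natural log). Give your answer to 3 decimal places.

0.516

H' = −Σ pᵢ ln pᵢ = −((-0.15197) + (-0.15197) + (-0.11521) + (-0.06927) + (-0.23920) + (-0.10114) + (-0.02945) + (-0.11521) + (-0.08593) + (-0.12831)) = 1.18765 (working shown to 5 dp, full precision carried).
With S = 10 species, ln S = 2.30259, so J = 1.18765/2.30259 = 0.51579, i.e. 0.516 to 3 decimal places.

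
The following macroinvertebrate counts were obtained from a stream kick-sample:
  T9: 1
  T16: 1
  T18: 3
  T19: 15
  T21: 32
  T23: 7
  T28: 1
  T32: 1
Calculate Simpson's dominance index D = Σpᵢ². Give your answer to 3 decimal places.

Total N = 1+1+3+15+32+7+1+1 = 61, so the proportions are 0.01639, 0.01639, 0.04918, 0.2459, 0.52459, 0.11475, 0.01639, 0.01639 (working shown to 5 dp, full precision carried).
D = 0.01639² + 0.01639² + 0.04918² + 0.2459² + 0.52459² + 0.11475² + 0.01639² + 0.01639² = 0.00027 + 0.00027 + 0.00242 + 0.06047 + 0.27519 + 0.01317 + 0.00027 + 0.00027 = 0.35232.
To 3 decimal places, D = 0.352.

0.352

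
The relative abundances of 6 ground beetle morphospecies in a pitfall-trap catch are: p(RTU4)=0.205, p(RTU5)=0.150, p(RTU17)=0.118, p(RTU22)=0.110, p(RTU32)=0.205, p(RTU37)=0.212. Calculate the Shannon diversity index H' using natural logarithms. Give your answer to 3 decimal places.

1.758

Each pᵢ ln pᵢ term (working shown to 5 dp, full precision carried): 0.205×(-1.58475)=-0.32487, 0.15×(-1.89712)=-0.28457, 0.118×(-2.13707)=-0.25217, 0.11×(-2.20727)=-0.24280, 0.205×(-1.58475)=-0.32487, 0.212×(-1.55117)=-0.32885.
Sum = -1.75814, so H' = 1.758.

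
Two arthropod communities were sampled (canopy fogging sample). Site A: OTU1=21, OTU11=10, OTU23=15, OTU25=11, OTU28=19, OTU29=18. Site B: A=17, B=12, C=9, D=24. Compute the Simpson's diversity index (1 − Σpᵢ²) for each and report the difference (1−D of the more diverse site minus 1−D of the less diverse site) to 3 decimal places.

Site A: N=94, proportions 0.2234, 0.10638, 0.15957, 0.11702, 0.20213, 0.19149, giving 1−D = 0.82209 (working shown to 5 dp, full precision carried).
Site B: N=62, proportions 0.27419, 0.19355, 0.14516, 0.3871, giving 1−D = 0.71644.
Difference = |0.82209 − 0.71644| = 0.10565, i.e. 0.106 to 3 decimal places.

0.106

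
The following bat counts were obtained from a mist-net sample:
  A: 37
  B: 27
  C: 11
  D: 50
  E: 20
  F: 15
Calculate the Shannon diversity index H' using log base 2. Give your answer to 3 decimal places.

Total N = 37+27+11+50+20+15 = 160, so the proportions are 0.23125, 0.16875, 0.06875, 0.3125, 0.125, 0.09375 (working shown to 5 dp, full precision carried).
Each pᵢ log₂ pᵢ term: 0.23125×(-2.11247)=-0.48851, 0.16875×(-2.56704)=-0.43319, 0.06875×(-3.86250)=-0.26555, 0.3125×(-1.67807)=-0.52440, 0.125×(-3.00000)=-0.37500, 0.09375×(-3.41504)=-0.32016.
Sum = -2.40680, so H' = 2.407.

2.407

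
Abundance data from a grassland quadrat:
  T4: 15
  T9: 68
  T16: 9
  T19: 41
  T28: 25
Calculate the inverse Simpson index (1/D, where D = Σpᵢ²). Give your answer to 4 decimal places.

Total N = 15+68+9+41+25 = 158, so the proportions are 0.09493671, 0.43037975, 0.05696203, 0.25949367, 0.15822785 (working shown to 8 dp, full precision carried).
D = 0.09493671² + 0.43037975² + 0.05696203² + 0.25949367² + 0.15822785² = 0.00901298 + 0.18522673 + 0.00324467 + 0.06733697 + 0.02503605 = 0.28985739.
So 1/D = 3.449972, i.e. 3.4500 to 4 decimal places.

3.4500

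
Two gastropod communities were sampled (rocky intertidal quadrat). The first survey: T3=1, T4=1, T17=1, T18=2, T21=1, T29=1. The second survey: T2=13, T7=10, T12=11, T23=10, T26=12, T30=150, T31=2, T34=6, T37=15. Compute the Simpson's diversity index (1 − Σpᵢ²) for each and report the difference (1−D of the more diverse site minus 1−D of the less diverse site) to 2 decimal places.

The first survey: N=7, proportions 0.1429, 0.1429, 0.1429, 0.2857, 0.1429, 0.1429, giving 1−D = 0.8163 (working shown to 4 dp, full precision carried).
The second survey: N=229, proportions 0.0568, 0.0437, 0.048, 0.0437, 0.0524, 0.655, 0.0087, 0.0262, 0.0655, giving 1−D = 0.5538.
Difference = |0.8163 − 0.5538| = 0.2625, i.e. 0.26 to 2 decimal places.

0.26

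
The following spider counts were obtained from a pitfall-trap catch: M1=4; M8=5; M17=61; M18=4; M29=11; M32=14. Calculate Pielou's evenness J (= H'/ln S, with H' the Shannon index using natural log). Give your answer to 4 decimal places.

0.6860

Total N = 4+5+61+4+11+14 = 99, so the proportions are 0.040404, 0.050505, 0.616162, 0.040404, 0.111111, 0.141414 (working shown to 6 dp, full precision carried).
H' = −Σ pᵢ ln pᵢ = −((-0.129650) + (-0.150792) + (-0.298374) + (-0.129650) + (-0.244136) + (-0.276615)) = 1.229216.
With S = 6 species, ln S = 1.791759, so J = 1.229216/1.791759 = 0.686038, i.e. 0.6860 to 4 decimal places.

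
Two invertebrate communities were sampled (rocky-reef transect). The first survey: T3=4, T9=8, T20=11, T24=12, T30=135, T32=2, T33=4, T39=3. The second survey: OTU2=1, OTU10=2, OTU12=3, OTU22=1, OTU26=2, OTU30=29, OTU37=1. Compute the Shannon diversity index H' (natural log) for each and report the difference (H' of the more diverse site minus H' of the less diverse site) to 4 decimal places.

0.0112

The first survey: N=179, proportions 0.022346, 0.044693, 0.061453, 0.067039, 0.75419, 0.011173, 0.022346, 0.01676, giving H' = 0.992884 (working shown to 6 dp, full precision carried).
The second survey: N=39, proportions 0.025641, 0.051282, 0.076923, 0.025641, 0.051282, 0.74359, 0.025641, giving H' = 1.004074.
Difference = |0.992884 − 1.004074| = 0.011190, i.e. 0.0112 to 4 decimal places.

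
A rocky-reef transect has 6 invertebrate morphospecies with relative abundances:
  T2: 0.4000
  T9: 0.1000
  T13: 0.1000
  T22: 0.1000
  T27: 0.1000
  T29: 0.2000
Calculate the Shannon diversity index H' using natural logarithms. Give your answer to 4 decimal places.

Each pᵢ ln pᵢ term (working shown to 6 dp, full precision carried): 0.4×(-0.916291)=-0.366516, 0.1×(-2.302585)=-0.230259, 0.1×(-2.302585)=-0.230259, 0.1×(-2.302585)=-0.230259, 0.1×(-2.302585)=-0.230259, 0.2×(-1.609438)=-0.321888.
Sum = -1.609438, so H' = 1.6094.

1.6094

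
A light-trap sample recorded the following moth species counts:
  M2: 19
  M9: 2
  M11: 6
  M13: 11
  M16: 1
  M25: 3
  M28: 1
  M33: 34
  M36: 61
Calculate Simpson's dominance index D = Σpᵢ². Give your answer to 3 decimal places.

0.284

Total N = 19+2+6+11+1+3+1+34+61 = 138, so the proportions are 0.13768, 0.01449, 0.04348, 0.07971, 0.00725, 0.02174, 0.00725, 0.24638, 0.44203 (working shown to 5 dp, full precision carried).
D = 0.13768² + 0.01449² + 0.04348² + 0.07971² + 0.00725² + 0.02174² + 0.00725² + 0.24638² + 0.44203² = 0.01896 + 0.00021 + 0.00189 + 0.00635 + 0.00005 + 0.00047 + 0.00005 + 0.06070 + 0.19539 = 0.28408.
To 3 decimal places, D = 0.284.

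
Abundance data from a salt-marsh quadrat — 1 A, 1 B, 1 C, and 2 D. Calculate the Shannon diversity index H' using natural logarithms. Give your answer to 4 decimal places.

1.3322

Total N = 1+1+1+2 = 5, so the proportions are 0.2, 0.2, 0.2, 0.4 (working shown to 6 dp, full precision carried).
Each pᵢ ln pᵢ term: 0.2×(-1.609438)=-0.321888, 0.2×(-1.609438)=-0.321888, 0.2×(-1.609438)=-0.321888, 0.4×(-0.916291)=-0.366516.
Sum = -1.332179, so H' = 1.3322.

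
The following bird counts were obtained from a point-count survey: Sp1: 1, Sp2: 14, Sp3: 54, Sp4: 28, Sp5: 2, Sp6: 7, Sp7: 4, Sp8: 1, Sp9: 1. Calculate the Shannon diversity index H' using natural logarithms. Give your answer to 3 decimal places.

1.449

Total N = 1+14+54+28+2+7+4+1+1 = 112, so the proportions are 0.00893, 0.125, 0.48214, 0.25, 0.01786, 0.0625, 0.03571, 0.00893, 0.00893 (working shown to 5 dp, full precision carried).
Each pᵢ ln pᵢ term: 0.00893×(-4.71850)=-0.04213, 0.125×(-2.07944)=-0.25993, 0.48214×(-0.72951)=-0.35173, 0.25×(-1.38629)=-0.34657, 0.01786×(-4.02535)=-0.07188, 0.0625×(-2.77259)=-0.17329, 0.03571×(-3.33220)=-0.11901, 0.00893×(-4.71850)=-0.04213, 0.00893×(-4.71850)=-0.04213.
Sum = -1.44880, so H' = 1.449.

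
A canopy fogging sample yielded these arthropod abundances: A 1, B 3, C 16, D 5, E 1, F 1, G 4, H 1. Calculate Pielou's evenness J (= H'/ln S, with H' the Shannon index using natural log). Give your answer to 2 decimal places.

0.75

Total N = 1+3+16+5+1+1+4+1 = 32, so the proportions are 0.0312, 0.0938, 0.5, 0.1562, 0.0312, 0.0312, 0.125, 0.0312 (working shown to 4 dp, full precision carried).
H' = −Σ pᵢ ln pᵢ = −((-0.1083) + (-0.2219) + (-0.3466) + (-0.2900) + (-0.1083) + (-0.1083) + (-0.2599) + (-0.1083)) = 1.5517.
With S = 8 species, ln S = 2.0794, so J = 1.5517/2.0794 = 0.7462, i.e. 0.75 to 2 decimal places.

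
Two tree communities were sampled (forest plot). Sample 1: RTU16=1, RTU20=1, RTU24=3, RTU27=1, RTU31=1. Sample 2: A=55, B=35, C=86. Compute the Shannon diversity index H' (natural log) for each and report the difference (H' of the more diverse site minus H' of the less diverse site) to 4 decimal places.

Sample 1: N=7, proportions 0.142857, 0.142857, 0.428571, 0.142857, 0.142857, giving H' = 1.475076 (working shown to 6 dp, full precision carried).
Sample 2: N=176, proportions 0.3125, 0.198864, 0.488636, giving H' = 1.034607.
Difference = |1.475076 − 1.034607| = 0.440469, i.e. 0.4405 to 4 decimal places.

0.4405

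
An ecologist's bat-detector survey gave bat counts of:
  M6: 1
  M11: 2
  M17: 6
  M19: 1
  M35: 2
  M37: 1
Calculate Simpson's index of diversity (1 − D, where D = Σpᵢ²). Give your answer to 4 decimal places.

Total N = 1+2+6+1+2+1 = 13, so the proportions are 0.076923, 0.153846, 0.461538, 0.076923, 0.153846, 0.076923 (working shown to 6 dp, full precision carried).
D = 0.076923² + 0.153846² + 0.461538² + 0.076923² + 0.153846² + 0.076923² = 0.005917 + 0.023669 + 0.213018 + 0.005917 + 0.023669 + 0.005917 = 0.278107.
So 1 − D = 0.721893, i.e. 0.7219 to 4 decimal places.

0.7219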